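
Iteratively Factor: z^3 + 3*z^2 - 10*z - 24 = (z + 2)*(z^2 + z - 12) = (z + 2)*(z + 4)*(z - 3)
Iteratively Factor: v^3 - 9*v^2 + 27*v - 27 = (v - 3)*(v^2 - 6*v + 9) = (v - 3)^2*(v - 3)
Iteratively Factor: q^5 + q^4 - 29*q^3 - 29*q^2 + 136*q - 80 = (q + 4)*(q^4 - 3*q^3 - 17*q^2 + 39*q - 20) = (q - 1)*(q + 4)*(q^3 - 2*q^2 - 19*q + 20) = (q - 1)^2*(q + 4)*(q^2 - q - 20) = (q - 5)*(q - 1)^2*(q + 4)*(q + 4)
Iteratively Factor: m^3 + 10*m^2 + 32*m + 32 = (m + 4)*(m^2 + 6*m + 8) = (m + 2)*(m + 4)*(m + 4)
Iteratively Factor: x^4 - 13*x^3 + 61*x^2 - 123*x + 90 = (x - 2)*(x^3 - 11*x^2 + 39*x - 45) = (x - 3)*(x - 2)*(x^2 - 8*x + 15) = (x - 5)*(x - 3)*(x - 2)*(x - 3)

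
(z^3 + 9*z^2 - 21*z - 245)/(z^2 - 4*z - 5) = (z^2 + 14*z + 49)/(z + 1)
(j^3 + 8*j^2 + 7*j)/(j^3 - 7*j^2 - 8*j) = (j + 7)/(j - 8)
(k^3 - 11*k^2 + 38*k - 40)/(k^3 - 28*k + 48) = (k - 5)/(k + 6)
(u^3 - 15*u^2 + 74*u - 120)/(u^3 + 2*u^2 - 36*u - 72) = (u^2 - 9*u + 20)/(u^2 + 8*u + 12)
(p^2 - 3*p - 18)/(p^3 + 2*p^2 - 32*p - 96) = (p + 3)/(p^2 + 8*p + 16)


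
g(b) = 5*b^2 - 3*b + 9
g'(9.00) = 87.00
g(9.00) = 387.00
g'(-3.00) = -33.00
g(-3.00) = 63.00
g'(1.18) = 8.80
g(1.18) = 12.42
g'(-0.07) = -3.70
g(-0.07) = 9.23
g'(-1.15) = -14.50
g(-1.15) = 19.06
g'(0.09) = -2.10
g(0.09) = 8.77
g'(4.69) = 43.90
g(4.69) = 104.91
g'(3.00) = 27.00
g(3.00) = 45.00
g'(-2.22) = -25.20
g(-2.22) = 40.30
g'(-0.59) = -8.90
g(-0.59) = 12.51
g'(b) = 10*b - 3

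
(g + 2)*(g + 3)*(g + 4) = g^3 + 9*g^2 + 26*g + 24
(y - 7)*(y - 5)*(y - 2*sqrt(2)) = y^3 - 12*y^2 - 2*sqrt(2)*y^2 + 24*sqrt(2)*y + 35*y - 70*sqrt(2)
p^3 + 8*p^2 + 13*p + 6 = (p + 1)^2*(p + 6)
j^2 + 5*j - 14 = (j - 2)*(j + 7)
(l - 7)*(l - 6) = l^2 - 13*l + 42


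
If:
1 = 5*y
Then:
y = 1/5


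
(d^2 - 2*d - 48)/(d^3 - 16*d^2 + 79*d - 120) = (d + 6)/(d^2 - 8*d + 15)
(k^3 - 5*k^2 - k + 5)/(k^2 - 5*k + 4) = (k^2 - 4*k - 5)/(k - 4)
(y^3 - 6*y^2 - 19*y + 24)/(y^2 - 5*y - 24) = y - 1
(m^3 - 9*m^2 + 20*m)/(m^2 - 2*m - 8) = m*(m - 5)/(m + 2)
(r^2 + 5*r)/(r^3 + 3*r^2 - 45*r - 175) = r/(r^2 - 2*r - 35)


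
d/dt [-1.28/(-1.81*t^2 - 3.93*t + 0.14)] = (-4.6336*t - 5.0304)/(1.81*t^2 + 3.93*t - 0.14)^2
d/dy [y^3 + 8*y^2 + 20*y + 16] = 3*y^2 + 16*y + 20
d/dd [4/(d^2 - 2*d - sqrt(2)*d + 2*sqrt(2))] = 4*(-2*d + sqrt(2) + 2)/(d^2 - 2*d - sqrt(2)*d + 2*sqrt(2))^2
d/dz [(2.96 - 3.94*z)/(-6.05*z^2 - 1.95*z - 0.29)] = (-23.837*z^2 + 35.816*z + 6.9146)/(36.6025*z^4 + 23.595*z^3 + 7.3115*z^2 + 1.131*z + 0.0841)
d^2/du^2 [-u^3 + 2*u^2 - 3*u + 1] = 4 - 6*u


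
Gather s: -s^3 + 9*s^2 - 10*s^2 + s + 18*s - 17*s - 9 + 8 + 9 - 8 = -s^3 - s^2 + 2*s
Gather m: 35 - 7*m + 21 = 56 - 7*m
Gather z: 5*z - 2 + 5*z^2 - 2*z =5*z^2 + 3*z - 2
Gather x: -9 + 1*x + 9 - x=0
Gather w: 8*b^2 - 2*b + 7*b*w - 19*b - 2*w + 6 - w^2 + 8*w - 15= 8*b^2 - 21*b - w^2 + w*(7*b + 6) - 9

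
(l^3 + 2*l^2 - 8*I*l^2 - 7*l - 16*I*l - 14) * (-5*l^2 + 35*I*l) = -5*l^5 - 10*l^4 + 75*I*l^4 + 315*l^3 + 150*I*l^3 + 630*l^2 - 245*I*l^2 - 490*I*l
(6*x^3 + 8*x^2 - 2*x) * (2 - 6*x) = -36*x^4 - 36*x^3 + 28*x^2 - 4*x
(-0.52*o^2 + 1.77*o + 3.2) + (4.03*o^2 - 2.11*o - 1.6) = 3.51*o^2 - 0.34*o + 1.6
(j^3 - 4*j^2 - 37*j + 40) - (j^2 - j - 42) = j^3 - 5*j^2 - 36*j + 82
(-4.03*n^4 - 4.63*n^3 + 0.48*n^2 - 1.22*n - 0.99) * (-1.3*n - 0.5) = 5.239*n^5 + 8.034*n^4 + 1.691*n^3 + 1.346*n^2 + 1.897*n + 0.495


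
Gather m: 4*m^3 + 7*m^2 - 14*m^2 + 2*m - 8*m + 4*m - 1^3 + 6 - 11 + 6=4*m^3 - 7*m^2 - 2*m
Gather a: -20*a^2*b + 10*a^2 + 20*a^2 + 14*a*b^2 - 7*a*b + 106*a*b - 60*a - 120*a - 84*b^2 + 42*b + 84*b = a^2*(30 - 20*b) + a*(14*b^2 + 99*b - 180) - 84*b^2 + 126*b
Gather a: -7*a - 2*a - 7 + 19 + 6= 18 - 9*a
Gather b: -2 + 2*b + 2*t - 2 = 2*b + 2*t - 4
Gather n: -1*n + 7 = 7 - n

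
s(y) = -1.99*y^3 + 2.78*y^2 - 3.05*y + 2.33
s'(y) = -5.97*y^2 + 5.56*y - 3.05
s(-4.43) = 243.41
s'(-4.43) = -144.84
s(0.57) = 1.13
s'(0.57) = -1.82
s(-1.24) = 14.18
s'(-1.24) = -19.12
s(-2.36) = 51.17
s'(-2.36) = -49.42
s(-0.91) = 8.91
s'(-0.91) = -13.05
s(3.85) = -81.77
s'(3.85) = -70.13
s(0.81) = 0.63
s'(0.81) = -2.46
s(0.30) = 1.61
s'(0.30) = -1.92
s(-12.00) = 3877.97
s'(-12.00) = -929.45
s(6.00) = -345.73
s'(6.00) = -184.61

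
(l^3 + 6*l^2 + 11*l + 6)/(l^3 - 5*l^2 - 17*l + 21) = (l^2 + 3*l + 2)/(l^2 - 8*l + 7)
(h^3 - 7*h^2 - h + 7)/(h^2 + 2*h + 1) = (h^2 - 8*h + 7)/(h + 1)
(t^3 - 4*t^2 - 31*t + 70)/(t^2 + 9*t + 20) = (t^2 - 9*t + 14)/(t + 4)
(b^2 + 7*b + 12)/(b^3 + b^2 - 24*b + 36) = (b^2 + 7*b + 12)/(b^3 + b^2 - 24*b + 36)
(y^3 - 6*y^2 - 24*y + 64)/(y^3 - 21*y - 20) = (y^2 - 10*y + 16)/(y^2 - 4*y - 5)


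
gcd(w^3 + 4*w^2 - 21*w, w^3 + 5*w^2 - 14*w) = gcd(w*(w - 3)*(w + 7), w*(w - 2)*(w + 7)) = w^2 + 7*w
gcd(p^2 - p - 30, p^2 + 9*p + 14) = 1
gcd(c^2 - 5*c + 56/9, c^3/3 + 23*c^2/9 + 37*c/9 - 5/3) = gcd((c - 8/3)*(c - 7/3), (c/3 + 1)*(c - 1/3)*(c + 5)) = 1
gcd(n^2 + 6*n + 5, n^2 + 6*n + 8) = 1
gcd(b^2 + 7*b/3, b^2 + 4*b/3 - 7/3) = b + 7/3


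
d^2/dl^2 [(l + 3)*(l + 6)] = 2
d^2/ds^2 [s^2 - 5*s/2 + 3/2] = 2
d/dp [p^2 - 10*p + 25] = 2*p - 10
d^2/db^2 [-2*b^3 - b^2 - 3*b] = -12*b - 2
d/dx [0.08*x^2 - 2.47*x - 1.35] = 0.16*x - 2.47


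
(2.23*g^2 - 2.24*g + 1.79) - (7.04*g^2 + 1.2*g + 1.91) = -4.81*g^2 - 3.44*g - 0.12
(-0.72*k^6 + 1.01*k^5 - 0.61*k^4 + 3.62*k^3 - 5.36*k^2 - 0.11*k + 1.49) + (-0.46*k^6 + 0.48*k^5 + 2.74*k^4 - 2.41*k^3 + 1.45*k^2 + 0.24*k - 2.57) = -1.18*k^6 + 1.49*k^5 + 2.13*k^4 + 1.21*k^3 - 3.91*k^2 + 0.13*k - 1.08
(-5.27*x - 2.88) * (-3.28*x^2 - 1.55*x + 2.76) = 17.2856*x^3 + 17.6149*x^2 - 10.0812*x - 7.9488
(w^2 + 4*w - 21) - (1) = w^2 + 4*w - 22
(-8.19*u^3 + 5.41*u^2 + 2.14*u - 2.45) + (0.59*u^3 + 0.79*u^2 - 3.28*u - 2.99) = -7.6*u^3 + 6.2*u^2 - 1.14*u - 5.44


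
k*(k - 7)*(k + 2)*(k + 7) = k^4 + 2*k^3 - 49*k^2 - 98*k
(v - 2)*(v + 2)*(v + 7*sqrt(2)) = v^3 + 7*sqrt(2)*v^2 - 4*v - 28*sqrt(2)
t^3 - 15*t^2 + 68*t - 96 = (t - 8)*(t - 4)*(t - 3)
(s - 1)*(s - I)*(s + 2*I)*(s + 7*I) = s^4 - s^3 + 8*I*s^3 - 5*s^2 - 8*I*s^2 + 5*s + 14*I*s - 14*I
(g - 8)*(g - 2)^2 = g^3 - 12*g^2 + 36*g - 32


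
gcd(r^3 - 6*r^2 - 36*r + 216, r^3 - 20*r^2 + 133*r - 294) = r - 6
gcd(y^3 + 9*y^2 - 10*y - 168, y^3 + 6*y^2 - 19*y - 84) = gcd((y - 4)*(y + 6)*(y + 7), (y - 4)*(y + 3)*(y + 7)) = y^2 + 3*y - 28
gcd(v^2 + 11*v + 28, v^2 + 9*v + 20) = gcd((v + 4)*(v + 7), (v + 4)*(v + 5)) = v + 4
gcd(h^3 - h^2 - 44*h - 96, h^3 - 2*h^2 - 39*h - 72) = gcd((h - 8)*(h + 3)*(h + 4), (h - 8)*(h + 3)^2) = h^2 - 5*h - 24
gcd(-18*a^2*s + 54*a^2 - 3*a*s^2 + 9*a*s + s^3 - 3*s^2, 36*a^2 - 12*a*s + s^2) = -6*a + s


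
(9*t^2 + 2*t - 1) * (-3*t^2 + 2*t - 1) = -27*t^4 + 12*t^3 - 2*t^2 - 4*t + 1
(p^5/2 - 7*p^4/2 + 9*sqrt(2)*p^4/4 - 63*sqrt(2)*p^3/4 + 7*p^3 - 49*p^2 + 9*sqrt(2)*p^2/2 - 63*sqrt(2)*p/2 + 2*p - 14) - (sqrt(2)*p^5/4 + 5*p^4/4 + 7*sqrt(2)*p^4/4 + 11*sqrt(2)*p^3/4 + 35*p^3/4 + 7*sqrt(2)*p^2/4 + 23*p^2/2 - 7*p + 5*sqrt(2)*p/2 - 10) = -sqrt(2)*p^5/4 + p^5/2 - 19*p^4/4 + sqrt(2)*p^4/2 - 37*sqrt(2)*p^3/2 - 7*p^3/4 - 121*p^2/2 + 11*sqrt(2)*p^2/4 - 34*sqrt(2)*p + 9*p - 4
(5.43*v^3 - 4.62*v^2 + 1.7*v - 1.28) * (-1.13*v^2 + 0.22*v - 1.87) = -6.1359*v^5 + 6.4152*v^4 - 13.0915*v^3 + 10.4598*v^2 - 3.4606*v + 2.3936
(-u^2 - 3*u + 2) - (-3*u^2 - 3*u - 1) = 2*u^2 + 3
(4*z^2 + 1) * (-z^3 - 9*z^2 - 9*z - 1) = -4*z^5 - 36*z^4 - 37*z^3 - 13*z^2 - 9*z - 1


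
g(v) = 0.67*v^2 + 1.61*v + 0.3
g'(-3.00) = -2.41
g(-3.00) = 1.50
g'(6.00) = 9.65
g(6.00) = 34.08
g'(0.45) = 2.21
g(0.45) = 1.16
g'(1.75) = 3.96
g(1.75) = 5.17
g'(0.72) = 2.57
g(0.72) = 1.81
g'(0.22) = 1.90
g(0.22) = 0.69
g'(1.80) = 4.02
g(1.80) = 5.37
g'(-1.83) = -0.84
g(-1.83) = -0.40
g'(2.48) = 4.93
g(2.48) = 8.41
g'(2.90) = 5.50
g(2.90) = 10.60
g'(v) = 1.34*v + 1.61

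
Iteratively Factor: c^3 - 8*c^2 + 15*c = (c)*(c^2 - 8*c + 15) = c*(c - 3)*(c - 5)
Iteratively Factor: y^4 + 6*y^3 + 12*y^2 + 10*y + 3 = (y + 1)*(y^3 + 5*y^2 + 7*y + 3) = (y + 1)^2*(y^2 + 4*y + 3) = (y + 1)^3*(y + 3)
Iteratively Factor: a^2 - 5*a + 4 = (a - 1)*(a - 4)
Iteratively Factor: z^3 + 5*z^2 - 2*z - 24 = (z + 4)*(z^2 + z - 6) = (z - 2)*(z + 4)*(z + 3)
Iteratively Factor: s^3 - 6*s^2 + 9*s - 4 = (s - 1)*(s^2 - 5*s + 4) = (s - 1)^2*(s - 4)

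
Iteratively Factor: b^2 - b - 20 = (b + 4)*(b - 5)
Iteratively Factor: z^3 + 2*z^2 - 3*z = (z - 1)*(z^2 + 3*z) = z*(z - 1)*(z + 3)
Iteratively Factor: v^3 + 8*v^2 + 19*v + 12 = (v + 3)*(v^2 + 5*v + 4) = (v + 1)*(v + 3)*(v + 4)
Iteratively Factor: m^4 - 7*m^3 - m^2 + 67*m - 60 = (m + 3)*(m^3 - 10*m^2 + 29*m - 20) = (m - 1)*(m + 3)*(m^2 - 9*m + 20) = (m - 4)*(m - 1)*(m + 3)*(m - 5)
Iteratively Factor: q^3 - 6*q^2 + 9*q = (q - 3)*(q^2 - 3*q) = q*(q - 3)*(q - 3)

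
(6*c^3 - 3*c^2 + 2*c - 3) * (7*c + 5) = 42*c^4 + 9*c^3 - c^2 - 11*c - 15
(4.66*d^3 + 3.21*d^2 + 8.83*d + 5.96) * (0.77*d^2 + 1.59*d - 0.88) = 3.5882*d^5 + 9.8811*d^4 + 7.8022*d^3 + 15.8041*d^2 + 1.706*d - 5.2448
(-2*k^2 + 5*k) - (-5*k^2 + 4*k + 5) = 3*k^2 + k - 5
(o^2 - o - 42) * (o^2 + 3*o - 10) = o^4 + 2*o^3 - 55*o^2 - 116*o + 420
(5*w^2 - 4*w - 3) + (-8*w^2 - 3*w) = -3*w^2 - 7*w - 3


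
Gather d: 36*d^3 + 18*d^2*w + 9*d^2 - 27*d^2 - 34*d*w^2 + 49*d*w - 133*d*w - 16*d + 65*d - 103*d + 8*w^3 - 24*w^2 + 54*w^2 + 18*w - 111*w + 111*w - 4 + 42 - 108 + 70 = 36*d^3 + d^2*(18*w - 18) + d*(-34*w^2 - 84*w - 54) + 8*w^3 + 30*w^2 + 18*w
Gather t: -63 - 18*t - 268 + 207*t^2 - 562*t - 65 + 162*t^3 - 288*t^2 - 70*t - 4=162*t^3 - 81*t^2 - 650*t - 400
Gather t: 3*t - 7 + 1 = 3*t - 6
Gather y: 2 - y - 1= 1 - y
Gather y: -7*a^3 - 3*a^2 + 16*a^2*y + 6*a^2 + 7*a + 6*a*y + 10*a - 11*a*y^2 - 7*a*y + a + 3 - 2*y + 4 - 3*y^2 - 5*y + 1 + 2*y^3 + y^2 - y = -7*a^3 + 3*a^2 + 18*a + 2*y^3 + y^2*(-11*a - 2) + y*(16*a^2 - a - 8) + 8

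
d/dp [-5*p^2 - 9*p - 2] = -10*p - 9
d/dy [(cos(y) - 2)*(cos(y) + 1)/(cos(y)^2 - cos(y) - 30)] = 28*(-sin(y) + sin(2*y))/((cos(y) - 6)^2*(cos(y) + 5)^2)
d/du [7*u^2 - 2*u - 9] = 14*u - 2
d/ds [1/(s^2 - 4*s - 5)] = 2*(2 - s)/(-s^2 + 4*s + 5)^2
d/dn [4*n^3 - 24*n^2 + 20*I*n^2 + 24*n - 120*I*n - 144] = 12*n^2 + n*(-48 + 40*I) + 24 - 120*I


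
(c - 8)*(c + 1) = c^2 - 7*c - 8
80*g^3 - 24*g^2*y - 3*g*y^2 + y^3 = (-4*g + y)^2*(5*g + y)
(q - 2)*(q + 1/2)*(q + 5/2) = q^3 + q^2 - 19*q/4 - 5/2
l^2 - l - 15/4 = (l - 5/2)*(l + 3/2)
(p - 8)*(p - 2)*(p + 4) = p^3 - 6*p^2 - 24*p + 64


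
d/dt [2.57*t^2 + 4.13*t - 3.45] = 5.14*t + 4.13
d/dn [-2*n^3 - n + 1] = -6*n^2 - 1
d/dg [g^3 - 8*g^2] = g*(3*g - 16)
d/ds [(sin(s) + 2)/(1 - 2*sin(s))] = 5*cos(s)/(2*sin(s) - 1)^2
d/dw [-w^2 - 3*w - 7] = -2*w - 3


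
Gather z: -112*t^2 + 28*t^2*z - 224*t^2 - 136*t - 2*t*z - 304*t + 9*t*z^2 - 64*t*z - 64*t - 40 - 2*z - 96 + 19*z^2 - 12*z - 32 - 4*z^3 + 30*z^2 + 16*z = -336*t^2 - 504*t - 4*z^3 + z^2*(9*t + 49) + z*(28*t^2 - 66*t + 2) - 168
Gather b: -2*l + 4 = 4 - 2*l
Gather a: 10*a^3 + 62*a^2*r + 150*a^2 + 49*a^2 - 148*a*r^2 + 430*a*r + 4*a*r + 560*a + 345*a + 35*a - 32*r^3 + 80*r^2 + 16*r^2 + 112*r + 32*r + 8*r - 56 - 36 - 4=10*a^3 + a^2*(62*r + 199) + a*(-148*r^2 + 434*r + 940) - 32*r^3 + 96*r^2 + 152*r - 96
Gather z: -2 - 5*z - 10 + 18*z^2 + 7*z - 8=18*z^2 + 2*z - 20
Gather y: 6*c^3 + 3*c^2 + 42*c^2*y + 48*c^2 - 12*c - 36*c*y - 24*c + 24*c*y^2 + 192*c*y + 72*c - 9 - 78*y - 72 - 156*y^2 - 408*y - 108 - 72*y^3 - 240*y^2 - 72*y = 6*c^3 + 51*c^2 + 36*c - 72*y^3 + y^2*(24*c - 396) + y*(42*c^2 + 156*c - 558) - 189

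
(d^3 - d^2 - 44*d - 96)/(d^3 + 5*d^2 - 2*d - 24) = (d - 8)/(d - 2)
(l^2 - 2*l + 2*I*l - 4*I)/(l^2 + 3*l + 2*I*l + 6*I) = (l - 2)/(l + 3)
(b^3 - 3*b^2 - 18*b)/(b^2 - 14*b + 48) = b*(b + 3)/(b - 8)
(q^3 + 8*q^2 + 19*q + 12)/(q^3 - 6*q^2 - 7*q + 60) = (q^2 + 5*q + 4)/(q^2 - 9*q + 20)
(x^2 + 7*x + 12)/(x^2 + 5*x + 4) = (x + 3)/(x + 1)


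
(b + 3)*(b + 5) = b^2 + 8*b + 15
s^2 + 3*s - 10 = (s - 2)*(s + 5)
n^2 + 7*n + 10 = (n + 2)*(n + 5)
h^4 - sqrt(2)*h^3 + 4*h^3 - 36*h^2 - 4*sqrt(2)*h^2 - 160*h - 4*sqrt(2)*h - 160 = (h + 2)^2*(h - 5*sqrt(2))*(h + 4*sqrt(2))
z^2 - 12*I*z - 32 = (z - 8*I)*(z - 4*I)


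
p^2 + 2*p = p*(p + 2)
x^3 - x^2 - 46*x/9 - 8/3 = (x - 3)*(x + 2/3)*(x + 4/3)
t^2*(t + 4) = t^3 + 4*t^2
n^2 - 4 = (n - 2)*(n + 2)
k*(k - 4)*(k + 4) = k^3 - 16*k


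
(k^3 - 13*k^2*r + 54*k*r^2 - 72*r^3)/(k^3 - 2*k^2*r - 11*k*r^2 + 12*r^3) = (-k^2 + 9*k*r - 18*r^2)/(-k^2 - 2*k*r + 3*r^2)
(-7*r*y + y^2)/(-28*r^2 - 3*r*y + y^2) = y/(4*r + y)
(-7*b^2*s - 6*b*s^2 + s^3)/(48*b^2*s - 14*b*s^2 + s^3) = (-7*b^2 - 6*b*s + s^2)/(48*b^2 - 14*b*s + s^2)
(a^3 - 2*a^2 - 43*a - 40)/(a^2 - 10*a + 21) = (a^3 - 2*a^2 - 43*a - 40)/(a^2 - 10*a + 21)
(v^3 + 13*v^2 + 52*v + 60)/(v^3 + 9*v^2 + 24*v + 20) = (v + 6)/(v + 2)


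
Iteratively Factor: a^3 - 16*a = (a)*(a^2 - 16) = a*(a - 4)*(a + 4)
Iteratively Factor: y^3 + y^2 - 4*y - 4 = (y + 1)*(y^2 - 4) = (y - 2)*(y + 1)*(y + 2)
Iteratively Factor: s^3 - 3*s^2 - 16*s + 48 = (s - 3)*(s^2 - 16) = (s - 3)*(s + 4)*(s - 4)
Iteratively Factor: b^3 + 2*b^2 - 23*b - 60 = (b + 3)*(b^2 - b - 20) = (b + 3)*(b + 4)*(b - 5)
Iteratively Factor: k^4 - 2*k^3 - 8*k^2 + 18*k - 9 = (k - 1)*(k^3 - k^2 - 9*k + 9) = (k - 1)^2*(k^2 - 9) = (k - 3)*(k - 1)^2*(k + 3)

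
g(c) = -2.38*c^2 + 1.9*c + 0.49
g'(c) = 1.9 - 4.76*c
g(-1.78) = -10.43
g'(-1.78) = 10.37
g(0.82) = 0.45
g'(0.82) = -2.00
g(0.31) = 0.85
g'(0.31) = 0.42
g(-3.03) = -27.12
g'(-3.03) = 16.32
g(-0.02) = 0.45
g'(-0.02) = 2.00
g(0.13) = 0.70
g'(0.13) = 1.28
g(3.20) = -17.80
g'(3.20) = -13.33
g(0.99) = 0.04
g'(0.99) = -2.81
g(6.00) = -73.79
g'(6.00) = -26.66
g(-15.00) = -563.51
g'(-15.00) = 73.30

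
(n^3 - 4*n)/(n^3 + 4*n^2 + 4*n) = (n - 2)/(n + 2)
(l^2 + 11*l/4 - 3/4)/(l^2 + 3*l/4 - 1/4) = (l + 3)/(l + 1)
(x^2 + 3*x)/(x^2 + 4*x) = (x + 3)/(x + 4)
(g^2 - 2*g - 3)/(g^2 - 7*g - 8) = (g - 3)/(g - 8)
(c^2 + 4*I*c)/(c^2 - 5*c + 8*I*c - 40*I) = c*(c + 4*I)/(c^2 + c*(-5 + 8*I) - 40*I)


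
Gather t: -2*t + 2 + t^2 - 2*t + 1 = t^2 - 4*t + 3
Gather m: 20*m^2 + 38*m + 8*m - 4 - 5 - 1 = 20*m^2 + 46*m - 10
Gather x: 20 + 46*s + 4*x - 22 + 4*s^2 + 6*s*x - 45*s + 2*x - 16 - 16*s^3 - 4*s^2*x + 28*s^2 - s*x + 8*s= -16*s^3 + 32*s^2 + 9*s + x*(-4*s^2 + 5*s + 6) - 18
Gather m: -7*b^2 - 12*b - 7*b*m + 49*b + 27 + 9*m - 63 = -7*b^2 + 37*b + m*(9 - 7*b) - 36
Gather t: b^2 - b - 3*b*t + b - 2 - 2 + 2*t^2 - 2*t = b^2 + 2*t^2 + t*(-3*b - 2) - 4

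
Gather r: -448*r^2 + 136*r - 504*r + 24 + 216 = -448*r^2 - 368*r + 240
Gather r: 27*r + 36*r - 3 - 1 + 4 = 63*r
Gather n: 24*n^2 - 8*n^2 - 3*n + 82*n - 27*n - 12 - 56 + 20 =16*n^2 + 52*n - 48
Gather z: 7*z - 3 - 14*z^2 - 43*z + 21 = -14*z^2 - 36*z + 18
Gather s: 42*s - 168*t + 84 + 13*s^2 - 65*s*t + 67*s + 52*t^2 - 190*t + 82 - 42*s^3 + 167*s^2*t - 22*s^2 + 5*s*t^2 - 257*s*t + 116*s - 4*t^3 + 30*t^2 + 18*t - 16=-42*s^3 + s^2*(167*t - 9) + s*(5*t^2 - 322*t + 225) - 4*t^3 + 82*t^2 - 340*t + 150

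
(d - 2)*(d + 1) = d^2 - d - 2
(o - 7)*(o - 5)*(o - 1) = o^3 - 13*o^2 + 47*o - 35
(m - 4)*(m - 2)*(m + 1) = m^3 - 5*m^2 + 2*m + 8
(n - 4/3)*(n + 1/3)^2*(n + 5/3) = n^4 + n^3 - 17*n^2/9 - 13*n/9 - 20/81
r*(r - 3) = r^2 - 3*r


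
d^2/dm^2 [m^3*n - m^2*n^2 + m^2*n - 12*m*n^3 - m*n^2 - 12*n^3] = 2*n*(3*m - n + 1)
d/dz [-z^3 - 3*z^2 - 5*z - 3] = -3*z^2 - 6*z - 5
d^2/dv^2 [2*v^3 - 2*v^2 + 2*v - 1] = 12*v - 4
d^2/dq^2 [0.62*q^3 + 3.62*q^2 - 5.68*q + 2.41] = 3.72*q + 7.24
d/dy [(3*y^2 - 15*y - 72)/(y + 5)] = 3*(y^2 + 10*y - 1)/(y^2 + 10*y + 25)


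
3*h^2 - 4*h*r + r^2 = (-3*h + r)*(-h + r)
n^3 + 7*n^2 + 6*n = n*(n + 1)*(n + 6)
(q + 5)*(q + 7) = q^2 + 12*q + 35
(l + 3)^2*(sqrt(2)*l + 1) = sqrt(2)*l^3 + l^2 + 6*sqrt(2)*l^2 + 6*l + 9*sqrt(2)*l + 9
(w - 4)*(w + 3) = w^2 - w - 12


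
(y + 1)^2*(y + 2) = y^3 + 4*y^2 + 5*y + 2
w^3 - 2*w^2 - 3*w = w*(w - 3)*(w + 1)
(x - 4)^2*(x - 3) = x^3 - 11*x^2 + 40*x - 48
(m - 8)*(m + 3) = m^2 - 5*m - 24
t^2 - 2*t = t*(t - 2)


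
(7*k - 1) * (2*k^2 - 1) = 14*k^3 - 2*k^2 - 7*k + 1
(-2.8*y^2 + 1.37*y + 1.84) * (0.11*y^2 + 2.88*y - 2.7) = -0.308*y^4 - 7.9133*y^3 + 11.708*y^2 + 1.6002*y - 4.968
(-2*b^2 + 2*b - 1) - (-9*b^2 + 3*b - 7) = 7*b^2 - b + 6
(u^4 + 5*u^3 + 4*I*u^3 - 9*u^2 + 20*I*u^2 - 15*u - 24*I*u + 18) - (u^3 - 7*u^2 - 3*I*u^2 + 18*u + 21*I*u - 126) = u^4 + 4*u^3 + 4*I*u^3 - 2*u^2 + 23*I*u^2 - 33*u - 45*I*u + 144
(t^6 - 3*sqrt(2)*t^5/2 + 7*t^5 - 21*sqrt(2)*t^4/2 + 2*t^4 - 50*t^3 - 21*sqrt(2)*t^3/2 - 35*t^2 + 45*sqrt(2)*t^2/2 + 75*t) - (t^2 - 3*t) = t^6 - 3*sqrt(2)*t^5/2 + 7*t^5 - 21*sqrt(2)*t^4/2 + 2*t^4 - 50*t^3 - 21*sqrt(2)*t^3/2 - 36*t^2 + 45*sqrt(2)*t^2/2 + 78*t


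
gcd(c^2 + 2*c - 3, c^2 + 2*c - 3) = c^2 + 2*c - 3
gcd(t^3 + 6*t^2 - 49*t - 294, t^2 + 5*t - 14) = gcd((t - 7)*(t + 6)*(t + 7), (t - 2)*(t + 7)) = t + 7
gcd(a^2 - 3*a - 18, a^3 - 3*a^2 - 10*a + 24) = a + 3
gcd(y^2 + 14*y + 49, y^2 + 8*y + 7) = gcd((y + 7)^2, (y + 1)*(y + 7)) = y + 7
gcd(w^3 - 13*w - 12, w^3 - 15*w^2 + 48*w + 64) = w + 1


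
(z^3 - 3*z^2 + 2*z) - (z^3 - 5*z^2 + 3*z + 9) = 2*z^2 - z - 9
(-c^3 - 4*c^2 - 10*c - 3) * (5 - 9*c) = 9*c^4 + 31*c^3 + 70*c^2 - 23*c - 15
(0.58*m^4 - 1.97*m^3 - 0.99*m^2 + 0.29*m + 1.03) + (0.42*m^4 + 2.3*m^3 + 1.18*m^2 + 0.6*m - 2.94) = 1.0*m^4 + 0.33*m^3 + 0.19*m^2 + 0.89*m - 1.91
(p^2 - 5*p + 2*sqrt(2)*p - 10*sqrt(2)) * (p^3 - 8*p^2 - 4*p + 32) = p^5 - 13*p^4 + 2*sqrt(2)*p^4 - 26*sqrt(2)*p^3 + 36*p^3 + 52*p^2 + 72*sqrt(2)*p^2 - 160*p + 104*sqrt(2)*p - 320*sqrt(2)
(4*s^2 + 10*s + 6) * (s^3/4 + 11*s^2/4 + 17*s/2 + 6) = s^5 + 27*s^4/2 + 63*s^3 + 251*s^2/2 + 111*s + 36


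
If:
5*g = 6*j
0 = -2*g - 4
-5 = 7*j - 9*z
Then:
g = -2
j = -5/3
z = -20/27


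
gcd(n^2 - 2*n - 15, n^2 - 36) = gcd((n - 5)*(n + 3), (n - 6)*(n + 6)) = 1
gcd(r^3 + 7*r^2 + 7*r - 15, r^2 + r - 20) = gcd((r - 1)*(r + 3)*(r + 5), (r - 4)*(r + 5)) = r + 5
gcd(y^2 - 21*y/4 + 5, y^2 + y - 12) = 1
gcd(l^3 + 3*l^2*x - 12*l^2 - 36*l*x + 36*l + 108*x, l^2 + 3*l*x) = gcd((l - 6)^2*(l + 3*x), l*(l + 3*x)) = l + 3*x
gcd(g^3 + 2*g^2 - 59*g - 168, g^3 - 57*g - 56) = g^2 - g - 56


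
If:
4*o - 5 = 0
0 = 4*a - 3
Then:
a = 3/4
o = 5/4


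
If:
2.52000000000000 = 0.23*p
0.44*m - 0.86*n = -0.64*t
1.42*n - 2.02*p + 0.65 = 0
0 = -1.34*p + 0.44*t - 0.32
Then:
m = -20.02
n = 15.13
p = 10.96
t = 34.09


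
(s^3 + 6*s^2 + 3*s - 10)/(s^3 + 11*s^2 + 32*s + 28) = (s^2 + 4*s - 5)/(s^2 + 9*s + 14)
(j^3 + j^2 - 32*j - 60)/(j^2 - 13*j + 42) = (j^2 + 7*j + 10)/(j - 7)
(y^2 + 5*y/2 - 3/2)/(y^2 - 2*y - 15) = (y - 1/2)/(y - 5)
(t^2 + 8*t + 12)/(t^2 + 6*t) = (t + 2)/t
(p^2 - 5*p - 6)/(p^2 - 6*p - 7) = (p - 6)/(p - 7)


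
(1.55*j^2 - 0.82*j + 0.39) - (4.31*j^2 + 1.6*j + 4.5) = -2.76*j^2 - 2.42*j - 4.11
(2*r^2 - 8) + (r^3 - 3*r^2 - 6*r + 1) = r^3 - r^2 - 6*r - 7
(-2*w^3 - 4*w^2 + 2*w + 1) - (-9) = -2*w^3 - 4*w^2 + 2*w + 10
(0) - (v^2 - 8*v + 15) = -v^2 + 8*v - 15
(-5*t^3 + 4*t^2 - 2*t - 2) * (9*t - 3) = -45*t^4 + 51*t^3 - 30*t^2 - 12*t + 6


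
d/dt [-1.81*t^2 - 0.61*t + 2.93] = -3.62*t - 0.61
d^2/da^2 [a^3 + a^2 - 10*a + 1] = 6*a + 2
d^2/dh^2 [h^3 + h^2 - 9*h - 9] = 6*h + 2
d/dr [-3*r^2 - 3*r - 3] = -6*r - 3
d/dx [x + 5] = 1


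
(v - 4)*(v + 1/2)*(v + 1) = v^3 - 5*v^2/2 - 11*v/2 - 2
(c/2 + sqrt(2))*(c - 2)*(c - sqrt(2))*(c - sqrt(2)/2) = c^4/2 - c^3 + sqrt(2)*c^3/4 - 5*c^2/2 - sqrt(2)*c^2/2 + sqrt(2)*c + 5*c - 2*sqrt(2)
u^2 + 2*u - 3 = (u - 1)*(u + 3)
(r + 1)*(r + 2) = r^2 + 3*r + 2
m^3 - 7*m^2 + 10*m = m*(m - 5)*(m - 2)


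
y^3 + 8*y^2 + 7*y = y*(y + 1)*(y + 7)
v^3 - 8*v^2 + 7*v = v*(v - 7)*(v - 1)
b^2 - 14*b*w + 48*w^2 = (b - 8*w)*(b - 6*w)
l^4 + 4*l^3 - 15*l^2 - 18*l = l*(l - 3)*(l + 1)*(l + 6)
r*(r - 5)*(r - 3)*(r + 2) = r^4 - 6*r^3 - r^2 + 30*r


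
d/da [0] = 0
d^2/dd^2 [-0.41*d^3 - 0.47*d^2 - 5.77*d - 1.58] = -2.46*d - 0.94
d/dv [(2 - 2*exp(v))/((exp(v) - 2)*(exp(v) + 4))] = 2*(exp(2*v) - 2*exp(v) + 6)*exp(v)/(exp(4*v) + 4*exp(3*v) - 12*exp(2*v) - 32*exp(v) + 64)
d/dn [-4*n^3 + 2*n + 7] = 2 - 12*n^2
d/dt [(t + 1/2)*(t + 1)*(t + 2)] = 3*t^2 + 7*t + 7/2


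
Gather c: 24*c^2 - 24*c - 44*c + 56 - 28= 24*c^2 - 68*c + 28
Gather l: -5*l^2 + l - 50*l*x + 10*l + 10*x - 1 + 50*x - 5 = -5*l^2 + l*(11 - 50*x) + 60*x - 6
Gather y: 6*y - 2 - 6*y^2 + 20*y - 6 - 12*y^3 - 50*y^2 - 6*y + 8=-12*y^3 - 56*y^2 + 20*y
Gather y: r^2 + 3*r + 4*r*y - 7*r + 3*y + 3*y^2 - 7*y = r^2 - 4*r + 3*y^2 + y*(4*r - 4)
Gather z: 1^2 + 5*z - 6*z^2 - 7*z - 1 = -6*z^2 - 2*z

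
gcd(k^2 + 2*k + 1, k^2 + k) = k + 1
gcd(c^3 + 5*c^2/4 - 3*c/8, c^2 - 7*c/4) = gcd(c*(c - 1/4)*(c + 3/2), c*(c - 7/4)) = c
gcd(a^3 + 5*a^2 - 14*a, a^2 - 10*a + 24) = 1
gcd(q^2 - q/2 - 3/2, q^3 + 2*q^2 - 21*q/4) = q - 3/2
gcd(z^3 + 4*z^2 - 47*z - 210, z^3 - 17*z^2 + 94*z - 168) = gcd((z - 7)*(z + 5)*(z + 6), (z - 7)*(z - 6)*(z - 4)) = z - 7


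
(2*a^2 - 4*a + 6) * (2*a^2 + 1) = 4*a^4 - 8*a^3 + 14*a^2 - 4*a + 6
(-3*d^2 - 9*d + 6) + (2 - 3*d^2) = -6*d^2 - 9*d + 8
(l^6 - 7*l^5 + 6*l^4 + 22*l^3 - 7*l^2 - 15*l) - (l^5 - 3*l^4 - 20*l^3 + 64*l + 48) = l^6 - 8*l^5 + 9*l^4 + 42*l^3 - 7*l^2 - 79*l - 48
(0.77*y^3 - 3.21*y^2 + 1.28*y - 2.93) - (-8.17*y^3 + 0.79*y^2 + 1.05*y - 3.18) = 8.94*y^3 - 4.0*y^2 + 0.23*y + 0.25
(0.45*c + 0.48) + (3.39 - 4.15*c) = 3.87 - 3.7*c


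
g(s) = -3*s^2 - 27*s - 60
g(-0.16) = -55.76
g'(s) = -6*s - 27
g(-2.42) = -12.23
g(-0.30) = -52.17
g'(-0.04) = -26.76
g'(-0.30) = -25.20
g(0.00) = -60.00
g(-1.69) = -22.94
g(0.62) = -77.89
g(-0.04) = -58.92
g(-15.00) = -330.00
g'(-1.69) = -16.86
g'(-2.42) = -12.48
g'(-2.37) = -12.78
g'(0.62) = -30.72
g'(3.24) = -46.44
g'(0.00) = -27.00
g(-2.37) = -12.86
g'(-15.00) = 63.00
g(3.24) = -178.97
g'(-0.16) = -26.04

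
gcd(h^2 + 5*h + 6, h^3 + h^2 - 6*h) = h + 3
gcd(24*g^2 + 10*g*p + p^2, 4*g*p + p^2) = 4*g + p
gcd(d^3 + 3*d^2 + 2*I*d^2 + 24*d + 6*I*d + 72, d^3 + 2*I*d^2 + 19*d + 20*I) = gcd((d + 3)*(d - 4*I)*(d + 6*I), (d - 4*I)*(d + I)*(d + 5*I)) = d - 4*I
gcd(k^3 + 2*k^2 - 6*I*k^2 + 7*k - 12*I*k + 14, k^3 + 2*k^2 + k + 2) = k^2 + k*(2 + I) + 2*I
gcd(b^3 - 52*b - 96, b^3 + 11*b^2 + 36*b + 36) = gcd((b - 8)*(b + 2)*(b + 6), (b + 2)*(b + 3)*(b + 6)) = b^2 + 8*b + 12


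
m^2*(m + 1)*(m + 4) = m^4 + 5*m^3 + 4*m^2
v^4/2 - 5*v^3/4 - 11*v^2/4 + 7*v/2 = v*(v/2 + 1)*(v - 7/2)*(v - 1)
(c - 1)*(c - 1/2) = c^2 - 3*c/2 + 1/2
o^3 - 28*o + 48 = (o - 4)*(o - 2)*(o + 6)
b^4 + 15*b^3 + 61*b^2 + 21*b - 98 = (b - 1)*(b + 2)*(b + 7)^2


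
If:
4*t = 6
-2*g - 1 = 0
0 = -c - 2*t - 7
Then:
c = -10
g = -1/2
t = 3/2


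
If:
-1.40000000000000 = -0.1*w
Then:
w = 14.00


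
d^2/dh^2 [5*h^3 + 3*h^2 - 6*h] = 30*h + 6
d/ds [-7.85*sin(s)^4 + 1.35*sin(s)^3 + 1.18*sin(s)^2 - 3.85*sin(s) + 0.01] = (-31.4*sin(s)^3 + 4.05*sin(s)^2 + 2.36*sin(s) - 3.85)*cos(s)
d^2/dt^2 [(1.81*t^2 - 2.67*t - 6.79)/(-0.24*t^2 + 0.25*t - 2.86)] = (-1.11022302462516e-16*t^4 + 0.0903839999999998*t^3 + 9.800928*t^2 - 13.440528*t - 34.264614)/(0.013824*t^6 - 0.0432*t^5 + 0.539208*t^4 - 1.045225*t^3 + 6.425562*t^2 - 6.1347*t + 23.393656)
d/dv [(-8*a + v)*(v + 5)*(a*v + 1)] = -a*(8*a - v)*(v + 5) - (8*a - v)*(a*v + 1) + (v + 5)*(a*v + 1)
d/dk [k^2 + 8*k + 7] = 2*k + 8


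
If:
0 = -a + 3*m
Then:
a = 3*m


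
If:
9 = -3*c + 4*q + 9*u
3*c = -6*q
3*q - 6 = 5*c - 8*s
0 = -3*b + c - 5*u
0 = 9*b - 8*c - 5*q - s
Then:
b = -1451/1677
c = -756/559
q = 378/559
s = -15/43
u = 139/559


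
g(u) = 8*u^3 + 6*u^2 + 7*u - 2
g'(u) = 24*u^2 + 12*u + 7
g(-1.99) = -55.21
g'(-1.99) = 78.16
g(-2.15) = -68.82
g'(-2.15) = 92.14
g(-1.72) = -37.00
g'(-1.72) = 57.36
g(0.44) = 2.92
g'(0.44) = 16.93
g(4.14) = 697.48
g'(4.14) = 468.03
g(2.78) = 235.71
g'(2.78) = 225.84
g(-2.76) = -143.81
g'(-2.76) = 156.70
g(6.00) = 1984.00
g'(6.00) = 943.00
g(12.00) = 14770.00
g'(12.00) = 3607.00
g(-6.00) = -1556.00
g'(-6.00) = 799.00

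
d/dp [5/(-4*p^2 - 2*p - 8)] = 5*(4*p + 1)/(2*(2*p^2 + p + 4)^2)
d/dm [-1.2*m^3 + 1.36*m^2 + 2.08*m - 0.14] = -3.6*m^2 + 2.72*m + 2.08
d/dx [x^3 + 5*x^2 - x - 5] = 3*x^2 + 10*x - 1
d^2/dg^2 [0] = 0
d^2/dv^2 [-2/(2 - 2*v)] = 2/(v - 1)^3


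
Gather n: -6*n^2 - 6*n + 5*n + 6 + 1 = -6*n^2 - n + 7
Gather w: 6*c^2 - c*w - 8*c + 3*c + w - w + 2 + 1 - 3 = 6*c^2 - c*w - 5*c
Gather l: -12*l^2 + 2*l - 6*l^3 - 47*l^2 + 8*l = -6*l^3 - 59*l^2 + 10*l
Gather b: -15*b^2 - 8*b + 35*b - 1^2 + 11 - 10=-15*b^2 + 27*b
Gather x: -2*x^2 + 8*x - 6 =-2*x^2 + 8*x - 6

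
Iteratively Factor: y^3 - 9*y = (y)*(y^2 - 9) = y*(y + 3)*(y - 3)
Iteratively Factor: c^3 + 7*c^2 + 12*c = (c + 4)*(c^2 + 3*c) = (c + 3)*(c + 4)*(c)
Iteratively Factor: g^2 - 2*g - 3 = (g + 1)*(g - 3)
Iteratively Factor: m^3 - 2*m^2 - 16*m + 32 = (m + 4)*(m^2 - 6*m + 8) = (m - 4)*(m + 4)*(m - 2)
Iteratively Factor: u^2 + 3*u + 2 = (u + 1)*(u + 2)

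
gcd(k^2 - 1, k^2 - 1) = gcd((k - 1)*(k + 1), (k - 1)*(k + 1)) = k^2 - 1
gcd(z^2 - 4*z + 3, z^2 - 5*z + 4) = z - 1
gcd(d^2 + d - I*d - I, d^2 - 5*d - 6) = d + 1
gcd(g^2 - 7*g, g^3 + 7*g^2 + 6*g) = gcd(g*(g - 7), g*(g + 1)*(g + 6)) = g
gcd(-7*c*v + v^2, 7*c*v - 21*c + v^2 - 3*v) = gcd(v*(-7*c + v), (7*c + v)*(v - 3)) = 1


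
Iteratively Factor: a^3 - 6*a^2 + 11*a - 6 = (a - 3)*(a^2 - 3*a + 2) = (a - 3)*(a - 1)*(a - 2)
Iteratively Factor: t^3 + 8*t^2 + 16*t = (t)*(t^2 + 8*t + 16) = t*(t + 4)*(t + 4)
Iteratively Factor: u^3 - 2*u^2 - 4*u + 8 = (u + 2)*(u^2 - 4*u + 4) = (u - 2)*(u + 2)*(u - 2)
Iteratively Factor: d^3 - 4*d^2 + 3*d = (d - 3)*(d^2 - d) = d*(d - 3)*(d - 1)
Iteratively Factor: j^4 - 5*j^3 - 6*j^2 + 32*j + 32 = (j + 2)*(j^3 - 7*j^2 + 8*j + 16) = (j - 4)*(j + 2)*(j^2 - 3*j - 4) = (j - 4)*(j + 1)*(j + 2)*(j - 4)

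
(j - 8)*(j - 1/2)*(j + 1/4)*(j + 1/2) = j^4 - 31*j^3/4 - 9*j^2/4 + 31*j/16 + 1/2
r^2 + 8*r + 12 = (r + 2)*(r + 6)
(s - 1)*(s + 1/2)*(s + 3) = s^3 + 5*s^2/2 - 2*s - 3/2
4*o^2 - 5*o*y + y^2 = (-4*o + y)*(-o + y)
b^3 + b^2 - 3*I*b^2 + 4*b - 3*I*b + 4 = (b + 1)*(b - 4*I)*(b + I)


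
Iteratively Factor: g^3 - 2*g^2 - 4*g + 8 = (g + 2)*(g^2 - 4*g + 4) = (g - 2)*(g + 2)*(g - 2)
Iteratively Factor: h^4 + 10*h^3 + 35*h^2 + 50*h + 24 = (h + 1)*(h^3 + 9*h^2 + 26*h + 24) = (h + 1)*(h + 4)*(h^2 + 5*h + 6) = (h + 1)*(h + 2)*(h + 4)*(h + 3)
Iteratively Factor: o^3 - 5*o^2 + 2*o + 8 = (o - 2)*(o^2 - 3*o - 4) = (o - 4)*(o - 2)*(o + 1)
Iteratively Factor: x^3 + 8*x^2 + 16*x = (x + 4)*(x^2 + 4*x) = x*(x + 4)*(x + 4)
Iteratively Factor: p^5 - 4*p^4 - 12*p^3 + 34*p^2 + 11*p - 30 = (p - 2)*(p^4 - 2*p^3 - 16*p^2 + 2*p + 15) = (p - 2)*(p - 1)*(p^3 - p^2 - 17*p - 15) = (p - 2)*(p - 1)*(p + 1)*(p^2 - 2*p - 15) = (p - 2)*(p - 1)*(p + 1)*(p + 3)*(p - 5)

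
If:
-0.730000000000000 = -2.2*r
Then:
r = 0.33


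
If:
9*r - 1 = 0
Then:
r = 1/9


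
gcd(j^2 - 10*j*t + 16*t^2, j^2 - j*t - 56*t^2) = -j + 8*t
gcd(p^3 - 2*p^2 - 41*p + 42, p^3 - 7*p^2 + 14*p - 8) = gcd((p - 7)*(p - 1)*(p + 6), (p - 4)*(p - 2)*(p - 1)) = p - 1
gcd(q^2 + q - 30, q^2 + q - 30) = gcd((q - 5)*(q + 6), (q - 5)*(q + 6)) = q^2 + q - 30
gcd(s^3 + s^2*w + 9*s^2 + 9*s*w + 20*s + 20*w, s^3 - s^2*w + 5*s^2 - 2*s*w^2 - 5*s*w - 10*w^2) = s^2 + s*w + 5*s + 5*w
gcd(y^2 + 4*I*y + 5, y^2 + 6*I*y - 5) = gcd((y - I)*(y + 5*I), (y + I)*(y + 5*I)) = y + 5*I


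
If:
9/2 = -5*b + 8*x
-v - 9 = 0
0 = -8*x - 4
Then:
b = -17/10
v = -9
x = -1/2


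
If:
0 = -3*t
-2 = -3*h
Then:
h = 2/3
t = 0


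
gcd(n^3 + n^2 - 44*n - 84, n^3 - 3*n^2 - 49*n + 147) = n - 7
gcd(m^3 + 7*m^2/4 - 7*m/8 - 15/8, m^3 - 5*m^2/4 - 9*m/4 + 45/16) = m + 3/2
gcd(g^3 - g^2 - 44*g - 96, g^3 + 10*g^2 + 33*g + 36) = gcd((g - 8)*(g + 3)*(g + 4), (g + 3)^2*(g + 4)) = g^2 + 7*g + 12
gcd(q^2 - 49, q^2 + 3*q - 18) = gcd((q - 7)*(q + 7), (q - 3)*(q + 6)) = 1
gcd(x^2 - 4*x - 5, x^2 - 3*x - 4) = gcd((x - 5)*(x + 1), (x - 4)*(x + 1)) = x + 1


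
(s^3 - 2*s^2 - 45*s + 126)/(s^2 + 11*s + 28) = (s^2 - 9*s + 18)/(s + 4)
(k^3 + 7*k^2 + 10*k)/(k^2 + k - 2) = k*(k + 5)/(k - 1)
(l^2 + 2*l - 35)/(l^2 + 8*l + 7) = (l - 5)/(l + 1)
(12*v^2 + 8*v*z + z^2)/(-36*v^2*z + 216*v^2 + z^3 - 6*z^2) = (2*v + z)/(-6*v*z + 36*v + z^2 - 6*z)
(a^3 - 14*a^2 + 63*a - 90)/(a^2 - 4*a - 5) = (a^2 - 9*a + 18)/(a + 1)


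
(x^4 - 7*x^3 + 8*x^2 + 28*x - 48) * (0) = 0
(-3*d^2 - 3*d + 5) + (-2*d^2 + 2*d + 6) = -5*d^2 - d + 11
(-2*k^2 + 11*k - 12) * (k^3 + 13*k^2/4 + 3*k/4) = -2*k^5 + 9*k^4/2 + 89*k^3/4 - 123*k^2/4 - 9*k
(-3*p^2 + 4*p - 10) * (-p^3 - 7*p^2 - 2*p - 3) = 3*p^5 + 17*p^4 - 12*p^3 + 71*p^2 + 8*p + 30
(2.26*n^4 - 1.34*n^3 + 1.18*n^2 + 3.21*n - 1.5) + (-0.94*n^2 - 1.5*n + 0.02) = 2.26*n^4 - 1.34*n^3 + 0.24*n^2 + 1.71*n - 1.48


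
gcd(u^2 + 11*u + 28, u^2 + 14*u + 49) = u + 7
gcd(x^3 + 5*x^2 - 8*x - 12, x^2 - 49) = 1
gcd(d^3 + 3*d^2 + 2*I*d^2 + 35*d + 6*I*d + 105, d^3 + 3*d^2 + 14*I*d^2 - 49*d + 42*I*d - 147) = d^2 + d*(3 + 7*I) + 21*I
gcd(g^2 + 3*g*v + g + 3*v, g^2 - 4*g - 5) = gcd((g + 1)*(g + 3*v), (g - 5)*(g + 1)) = g + 1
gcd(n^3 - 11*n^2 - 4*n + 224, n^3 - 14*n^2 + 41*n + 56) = n^2 - 15*n + 56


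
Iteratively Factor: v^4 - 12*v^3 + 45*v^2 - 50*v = (v)*(v^3 - 12*v^2 + 45*v - 50) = v*(v - 5)*(v^2 - 7*v + 10) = v*(v - 5)^2*(v - 2)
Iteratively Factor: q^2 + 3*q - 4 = (q + 4)*(q - 1)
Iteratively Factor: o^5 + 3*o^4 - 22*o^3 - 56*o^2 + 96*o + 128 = (o - 4)*(o^4 + 7*o^3 + 6*o^2 - 32*o - 32) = (o - 4)*(o - 2)*(o^3 + 9*o^2 + 24*o + 16) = (o - 4)*(o - 2)*(o + 1)*(o^2 + 8*o + 16) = (o - 4)*(o - 2)*(o + 1)*(o + 4)*(o + 4)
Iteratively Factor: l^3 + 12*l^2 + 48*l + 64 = (l + 4)*(l^2 + 8*l + 16) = (l + 4)^2*(l + 4)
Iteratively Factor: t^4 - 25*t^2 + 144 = (t + 4)*(t^3 - 4*t^2 - 9*t + 36) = (t - 4)*(t + 4)*(t^2 - 9) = (t - 4)*(t - 3)*(t + 4)*(t + 3)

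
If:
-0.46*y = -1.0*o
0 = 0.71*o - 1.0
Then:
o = 1.41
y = 3.06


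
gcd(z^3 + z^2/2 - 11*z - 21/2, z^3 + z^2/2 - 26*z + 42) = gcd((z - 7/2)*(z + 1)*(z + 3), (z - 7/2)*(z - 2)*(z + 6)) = z - 7/2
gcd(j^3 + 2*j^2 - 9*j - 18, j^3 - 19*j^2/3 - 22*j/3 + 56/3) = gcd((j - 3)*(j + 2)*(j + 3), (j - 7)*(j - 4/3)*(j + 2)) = j + 2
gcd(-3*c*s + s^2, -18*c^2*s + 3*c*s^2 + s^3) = -3*c*s + s^2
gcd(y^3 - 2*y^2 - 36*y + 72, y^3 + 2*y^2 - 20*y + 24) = y^2 + 4*y - 12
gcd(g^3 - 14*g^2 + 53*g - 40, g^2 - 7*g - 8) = g - 8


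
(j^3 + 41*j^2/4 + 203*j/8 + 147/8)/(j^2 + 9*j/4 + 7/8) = (2*j^2 + 17*j + 21)/(2*j + 1)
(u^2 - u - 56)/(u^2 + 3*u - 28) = (u - 8)/(u - 4)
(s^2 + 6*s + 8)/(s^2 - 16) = (s + 2)/(s - 4)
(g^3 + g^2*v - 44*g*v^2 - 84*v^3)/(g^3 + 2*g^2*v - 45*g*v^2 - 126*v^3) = (g + 2*v)/(g + 3*v)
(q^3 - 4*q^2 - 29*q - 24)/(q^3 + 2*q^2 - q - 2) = (q^2 - 5*q - 24)/(q^2 + q - 2)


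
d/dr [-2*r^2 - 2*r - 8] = -4*r - 2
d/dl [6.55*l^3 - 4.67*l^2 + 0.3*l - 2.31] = 19.65*l^2 - 9.34*l + 0.3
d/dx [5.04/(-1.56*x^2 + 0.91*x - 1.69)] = (15.7248*x - 4.5864)/(1.56*x^2 - 0.91*x + 1.69)^2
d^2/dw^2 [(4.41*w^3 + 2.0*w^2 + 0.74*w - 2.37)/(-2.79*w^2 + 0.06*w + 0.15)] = (1.4210854715202e-14*w^4 - 15.91299*w^3 + 105.429762*w^2 - 4.833918*w + 1.924074)/(21.717639*w^6 - 1.401138*w^5 - 3.472713*w^4 + 0.150444*w^3 + 0.186705*w^2 - 0.00405*w - 0.003375)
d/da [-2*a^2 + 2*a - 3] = 2 - 4*a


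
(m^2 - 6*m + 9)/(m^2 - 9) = (m - 3)/(m + 3)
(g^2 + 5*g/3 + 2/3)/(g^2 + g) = (g + 2/3)/g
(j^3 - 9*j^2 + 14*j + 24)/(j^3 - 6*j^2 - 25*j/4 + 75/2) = 4*(j^2 - 3*j - 4)/(4*j^2 - 25)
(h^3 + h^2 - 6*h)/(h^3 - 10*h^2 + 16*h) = (h + 3)/(h - 8)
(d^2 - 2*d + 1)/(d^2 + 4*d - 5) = (d - 1)/(d + 5)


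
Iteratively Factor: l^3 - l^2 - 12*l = (l + 3)*(l^2 - 4*l) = l*(l + 3)*(l - 4)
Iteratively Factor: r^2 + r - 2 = (r + 2)*(r - 1)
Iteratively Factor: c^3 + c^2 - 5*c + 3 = (c + 3)*(c^2 - 2*c + 1) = (c - 1)*(c + 3)*(c - 1)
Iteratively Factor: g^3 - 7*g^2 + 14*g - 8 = (g - 4)*(g^2 - 3*g + 2) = (g - 4)*(g - 1)*(g - 2)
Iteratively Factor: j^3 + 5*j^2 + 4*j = (j)*(j^2 + 5*j + 4) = j*(j + 1)*(j + 4)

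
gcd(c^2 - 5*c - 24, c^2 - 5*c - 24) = c^2 - 5*c - 24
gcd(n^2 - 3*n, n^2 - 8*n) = n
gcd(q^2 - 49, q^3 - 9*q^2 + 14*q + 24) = 1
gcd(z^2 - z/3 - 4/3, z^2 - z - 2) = z + 1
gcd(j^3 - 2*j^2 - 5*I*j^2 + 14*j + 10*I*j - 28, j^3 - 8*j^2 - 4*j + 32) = j - 2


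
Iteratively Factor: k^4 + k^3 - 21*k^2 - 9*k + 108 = (k + 4)*(k^3 - 3*k^2 - 9*k + 27) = (k - 3)*(k + 4)*(k^2 - 9) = (k - 3)^2*(k + 4)*(k + 3)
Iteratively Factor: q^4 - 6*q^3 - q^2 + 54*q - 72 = (q - 2)*(q^3 - 4*q^2 - 9*q + 36) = (q - 3)*(q - 2)*(q^2 - q - 12) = (q - 4)*(q - 3)*(q - 2)*(q + 3)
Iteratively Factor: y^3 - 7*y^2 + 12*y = (y)*(y^2 - 7*y + 12) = y*(y - 4)*(y - 3)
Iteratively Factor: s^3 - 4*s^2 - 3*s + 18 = (s + 2)*(s^2 - 6*s + 9) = (s - 3)*(s + 2)*(s - 3)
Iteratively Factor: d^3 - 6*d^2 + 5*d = (d - 1)*(d^2 - 5*d) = (d - 5)*(d - 1)*(d)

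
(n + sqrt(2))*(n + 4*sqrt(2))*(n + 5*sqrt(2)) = n^3 + 10*sqrt(2)*n^2 + 58*n + 40*sqrt(2)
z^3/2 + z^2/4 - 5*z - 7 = (z/2 + 1)*(z - 7/2)*(z + 2)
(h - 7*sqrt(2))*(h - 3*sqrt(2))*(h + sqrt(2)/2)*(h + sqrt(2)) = h^4 - 17*sqrt(2)*h^3/2 + 13*h^2 + 53*sqrt(2)*h + 42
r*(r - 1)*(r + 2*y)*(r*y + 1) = r^4*y + 2*r^3*y^2 - r^3*y + r^3 - 2*r^2*y^2 + 2*r^2*y - r^2 - 2*r*y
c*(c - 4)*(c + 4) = c^3 - 16*c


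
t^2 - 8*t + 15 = (t - 5)*(t - 3)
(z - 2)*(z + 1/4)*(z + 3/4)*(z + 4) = z^4 + 3*z^3 - 93*z^2/16 - 61*z/8 - 3/2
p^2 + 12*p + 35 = (p + 5)*(p + 7)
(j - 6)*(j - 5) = j^2 - 11*j + 30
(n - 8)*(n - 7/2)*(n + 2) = n^3 - 19*n^2/2 + 5*n + 56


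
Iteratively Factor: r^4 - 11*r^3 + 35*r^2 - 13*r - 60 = (r - 5)*(r^3 - 6*r^2 + 5*r + 12) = (r - 5)*(r + 1)*(r^2 - 7*r + 12) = (r - 5)*(r - 4)*(r + 1)*(r - 3)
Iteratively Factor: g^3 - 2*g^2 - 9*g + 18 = (g - 3)*(g^2 + g - 6) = (g - 3)*(g + 3)*(g - 2)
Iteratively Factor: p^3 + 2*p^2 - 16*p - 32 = (p + 2)*(p^2 - 16) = (p + 2)*(p + 4)*(p - 4)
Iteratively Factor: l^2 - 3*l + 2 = (l - 2)*(l - 1)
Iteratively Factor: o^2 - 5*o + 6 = (o - 3)*(o - 2)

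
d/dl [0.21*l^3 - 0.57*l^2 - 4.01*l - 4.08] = 0.63*l^2 - 1.14*l - 4.01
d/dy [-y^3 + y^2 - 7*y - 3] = -3*y^2 + 2*y - 7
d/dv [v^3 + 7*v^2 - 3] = v*(3*v + 14)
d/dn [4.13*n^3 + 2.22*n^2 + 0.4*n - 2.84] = 12.39*n^2 + 4.44*n + 0.4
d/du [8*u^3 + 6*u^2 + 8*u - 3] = 24*u^2 + 12*u + 8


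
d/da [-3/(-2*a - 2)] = -3/(2*(a + 1)^2)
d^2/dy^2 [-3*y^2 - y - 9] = -6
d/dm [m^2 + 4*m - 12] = 2*m + 4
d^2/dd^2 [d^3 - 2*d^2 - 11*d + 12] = 6*d - 4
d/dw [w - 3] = 1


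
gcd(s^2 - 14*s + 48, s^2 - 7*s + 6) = s - 6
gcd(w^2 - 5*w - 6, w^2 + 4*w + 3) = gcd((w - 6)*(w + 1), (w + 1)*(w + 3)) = w + 1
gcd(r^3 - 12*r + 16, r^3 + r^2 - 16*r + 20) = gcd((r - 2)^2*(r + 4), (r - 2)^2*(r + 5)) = r^2 - 4*r + 4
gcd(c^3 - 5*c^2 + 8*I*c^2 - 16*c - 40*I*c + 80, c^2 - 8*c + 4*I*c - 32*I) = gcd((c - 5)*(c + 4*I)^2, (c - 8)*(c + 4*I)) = c + 4*I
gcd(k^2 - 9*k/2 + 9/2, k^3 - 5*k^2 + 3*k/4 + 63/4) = k - 3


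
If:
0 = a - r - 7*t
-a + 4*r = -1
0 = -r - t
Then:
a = 3/5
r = -1/10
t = 1/10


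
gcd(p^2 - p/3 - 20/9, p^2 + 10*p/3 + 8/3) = p + 4/3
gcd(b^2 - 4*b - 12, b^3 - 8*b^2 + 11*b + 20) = 1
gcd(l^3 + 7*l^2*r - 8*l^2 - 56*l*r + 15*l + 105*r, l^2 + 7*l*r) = l + 7*r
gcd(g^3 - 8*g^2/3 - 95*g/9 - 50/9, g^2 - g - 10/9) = g + 2/3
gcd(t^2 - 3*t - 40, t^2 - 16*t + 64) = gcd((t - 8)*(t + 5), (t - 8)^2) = t - 8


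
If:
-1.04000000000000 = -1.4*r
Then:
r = 0.74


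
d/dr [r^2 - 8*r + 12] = 2*r - 8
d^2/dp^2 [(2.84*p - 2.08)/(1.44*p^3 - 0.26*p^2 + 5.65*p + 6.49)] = (35.334144*p^5 - 58.136832*p^4 - 33.36848*p^3 - 420.878976*p^2 + 163.719504*p - 348.094264)/(2.985984*p^9 - 1.617408*p^8 + 35.439552*p^7 + 27.663256*p^6 + 124.471884*p^5 + 293.232462*p^4 + 305.118097*p^3 + 588.677397*p^2 + 713.935695*p + 273.359449)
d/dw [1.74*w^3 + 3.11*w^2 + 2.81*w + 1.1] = 5.22*w^2 + 6.22*w + 2.81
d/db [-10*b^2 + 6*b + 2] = 6 - 20*b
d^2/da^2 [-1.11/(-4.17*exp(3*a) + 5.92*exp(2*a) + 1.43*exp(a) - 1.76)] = ((-41.6583*exp(2*a) + 26.2848*exp(a) + 1.5873)*(4.17*exp(3*a) - 5.92*exp(2*a) - 1.43*exp(a) + 1.76) + 1.11*(-25.02*exp(2*a) + 23.68*exp(a) + 2.86)*(-12.51*exp(2*a) + 11.84*exp(a) + 1.43)*exp(a))*exp(a)/(4.17*exp(3*a) - 5.92*exp(2*a) - 1.43*exp(a) + 1.76)^3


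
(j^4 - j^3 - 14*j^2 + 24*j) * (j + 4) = j^5 + 3*j^4 - 18*j^3 - 32*j^2 + 96*j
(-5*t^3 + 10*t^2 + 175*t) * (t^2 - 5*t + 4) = -5*t^5 + 35*t^4 + 105*t^3 - 835*t^2 + 700*t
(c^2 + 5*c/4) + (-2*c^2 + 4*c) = -c^2 + 21*c/4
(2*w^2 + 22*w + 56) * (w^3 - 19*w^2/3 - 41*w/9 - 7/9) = 2*w^5 + 28*w^4/3 - 832*w^3/9 - 4108*w^2/9 - 2450*w/9 - 392/9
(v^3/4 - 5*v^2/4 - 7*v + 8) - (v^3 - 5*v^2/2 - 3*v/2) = -3*v^3/4 + 5*v^2/4 - 11*v/2 + 8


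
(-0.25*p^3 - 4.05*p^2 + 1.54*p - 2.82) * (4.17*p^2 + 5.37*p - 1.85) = -1.0425*p^5 - 18.231*p^4 - 14.8642*p^3 + 4.0029*p^2 - 17.9924*p + 5.217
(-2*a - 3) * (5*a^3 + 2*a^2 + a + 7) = -10*a^4 - 19*a^3 - 8*a^2 - 17*a - 21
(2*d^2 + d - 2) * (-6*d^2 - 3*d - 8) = -12*d^4 - 12*d^3 - 7*d^2 - 2*d + 16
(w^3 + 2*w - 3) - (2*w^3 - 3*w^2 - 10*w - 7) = -w^3 + 3*w^2 + 12*w + 4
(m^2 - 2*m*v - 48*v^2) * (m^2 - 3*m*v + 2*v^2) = m^4 - 5*m^3*v - 40*m^2*v^2 + 140*m*v^3 - 96*v^4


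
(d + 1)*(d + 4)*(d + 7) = d^3 + 12*d^2 + 39*d + 28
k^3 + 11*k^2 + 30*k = k*(k + 5)*(k + 6)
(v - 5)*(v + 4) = v^2 - v - 20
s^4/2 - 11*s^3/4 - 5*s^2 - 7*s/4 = s*(s/2 + 1/2)*(s - 7)*(s + 1/2)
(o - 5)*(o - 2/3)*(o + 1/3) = o^3 - 16*o^2/3 + 13*o/9 + 10/9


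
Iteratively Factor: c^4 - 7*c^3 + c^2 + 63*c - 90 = (c - 2)*(c^3 - 5*c^2 - 9*c + 45) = (c - 5)*(c - 2)*(c^2 - 9) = (c - 5)*(c - 2)*(c + 3)*(c - 3)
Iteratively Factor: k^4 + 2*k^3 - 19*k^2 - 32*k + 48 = (k + 3)*(k^3 - k^2 - 16*k + 16) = (k - 4)*(k + 3)*(k^2 + 3*k - 4) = (k - 4)*(k - 1)*(k + 3)*(k + 4)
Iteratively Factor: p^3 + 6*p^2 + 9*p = (p + 3)*(p^2 + 3*p) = (p + 3)^2*(p)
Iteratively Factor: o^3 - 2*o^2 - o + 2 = (o - 1)*(o^2 - o - 2) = (o - 1)*(o + 1)*(o - 2)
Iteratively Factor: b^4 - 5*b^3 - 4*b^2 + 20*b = (b - 5)*(b^3 - 4*b) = b*(b - 5)*(b^2 - 4) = b*(b - 5)*(b + 2)*(b - 2)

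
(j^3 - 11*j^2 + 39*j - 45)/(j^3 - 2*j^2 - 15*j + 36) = (j - 5)/(j + 4)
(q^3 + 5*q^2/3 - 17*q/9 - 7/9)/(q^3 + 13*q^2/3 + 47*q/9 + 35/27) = 3*(q - 1)/(3*q + 5)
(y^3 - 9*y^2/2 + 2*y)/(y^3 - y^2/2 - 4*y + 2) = y*(y - 4)/(y^2 - 4)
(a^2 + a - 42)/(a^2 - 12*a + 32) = (a^2 + a - 42)/(a^2 - 12*a + 32)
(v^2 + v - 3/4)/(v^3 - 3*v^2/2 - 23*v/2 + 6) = (v + 3/2)/(v^2 - v - 12)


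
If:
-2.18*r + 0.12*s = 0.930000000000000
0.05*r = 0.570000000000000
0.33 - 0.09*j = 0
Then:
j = 3.67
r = 11.40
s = 214.85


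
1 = 1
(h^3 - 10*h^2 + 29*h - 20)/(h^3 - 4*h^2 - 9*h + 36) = (h^2 - 6*h + 5)/(h^2 - 9)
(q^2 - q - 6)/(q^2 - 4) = (q - 3)/(q - 2)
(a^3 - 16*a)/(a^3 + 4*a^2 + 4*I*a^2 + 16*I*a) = (a - 4)/(a + 4*I)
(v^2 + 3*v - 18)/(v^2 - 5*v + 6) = (v + 6)/(v - 2)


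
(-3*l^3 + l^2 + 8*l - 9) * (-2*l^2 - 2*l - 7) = 6*l^5 + 4*l^4 + 3*l^3 - 5*l^2 - 38*l + 63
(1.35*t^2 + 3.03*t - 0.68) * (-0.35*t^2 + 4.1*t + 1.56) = -0.4725*t^4 + 4.4745*t^3 + 14.767*t^2 + 1.9388*t - 1.0608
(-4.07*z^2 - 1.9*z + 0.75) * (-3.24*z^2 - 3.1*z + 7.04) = 13.1868*z^4 + 18.773*z^3 - 25.1928*z^2 - 15.701*z + 5.28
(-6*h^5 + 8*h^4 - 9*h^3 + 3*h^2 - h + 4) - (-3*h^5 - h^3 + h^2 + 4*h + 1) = -3*h^5 + 8*h^4 - 8*h^3 + 2*h^2 - 5*h + 3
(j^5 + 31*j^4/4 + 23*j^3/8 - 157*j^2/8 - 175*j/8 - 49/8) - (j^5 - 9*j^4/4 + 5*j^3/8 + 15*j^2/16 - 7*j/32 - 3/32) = 10*j^4 + 9*j^3/4 - 329*j^2/16 - 693*j/32 - 193/32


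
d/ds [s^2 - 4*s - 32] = 2*s - 4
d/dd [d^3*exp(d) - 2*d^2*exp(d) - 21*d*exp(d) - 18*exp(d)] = (d^3 + d^2 - 25*d - 39)*exp(d)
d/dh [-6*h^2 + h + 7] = 1 - 12*h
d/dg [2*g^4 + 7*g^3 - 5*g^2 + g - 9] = 8*g^3 + 21*g^2 - 10*g + 1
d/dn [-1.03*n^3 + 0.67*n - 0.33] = 0.67 - 3.09*n^2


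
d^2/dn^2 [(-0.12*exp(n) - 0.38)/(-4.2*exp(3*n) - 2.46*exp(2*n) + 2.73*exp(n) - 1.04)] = (8.46720000000001*exp(6*n) + 64.04832*exp(5*n) + 49.417632*exp(4*n) - 5.523912*exp(3*n) - 24.43662*exp(2*n) - 0.715962000000001*exp(n) + 1.208688)*exp(n)/(74.088*exp(9*n) + 130.1832*exp(8*n) - 68.22144*exp(7*n) - 99.314424*exp(6*n) + 108.815616*exp(5*n) + 2.33555399999999*exp(4*n) - 48.624849*exp(3*n) + 31.235256*exp(2*n) - 8.858304*exp(n) + 1.124864)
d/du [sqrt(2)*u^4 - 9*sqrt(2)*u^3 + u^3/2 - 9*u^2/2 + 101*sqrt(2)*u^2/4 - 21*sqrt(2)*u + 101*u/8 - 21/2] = 4*sqrt(2)*u^3 - 27*sqrt(2)*u^2 + 3*u^2/2 - 9*u + 101*sqrt(2)*u/2 - 21*sqrt(2) + 101/8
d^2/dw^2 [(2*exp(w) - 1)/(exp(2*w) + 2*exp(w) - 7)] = 2*(exp(4*w) - 4*exp(3*w) + 39*exp(2*w) - 2*exp(w) + 42)*exp(w)/(exp(6*w) + 6*exp(5*w) - 9*exp(4*w) - 76*exp(3*w) + 63*exp(2*w) + 294*exp(w) - 343)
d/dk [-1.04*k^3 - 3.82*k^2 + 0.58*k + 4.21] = -3.12*k^2 - 7.64*k + 0.58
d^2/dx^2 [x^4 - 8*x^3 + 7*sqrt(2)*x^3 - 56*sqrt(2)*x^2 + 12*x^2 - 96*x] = 12*x^2 - 48*x + 42*sqrt(2)*x - 112*sqrt(2) + 24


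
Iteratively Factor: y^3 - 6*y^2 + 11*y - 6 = (y - 2)*(y^2 - 4*y + 3) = (y - 2)*(y - 1)*(y - 3)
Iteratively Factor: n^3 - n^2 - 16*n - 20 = (n + 2)*(n^2 - 3*n - 10) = (n + 2)^2*(n - 5)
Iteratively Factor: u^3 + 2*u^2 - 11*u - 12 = (u - 3)*(u^2 + 5*u + 4) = (u - 3)*(u + 4)*(u + 1)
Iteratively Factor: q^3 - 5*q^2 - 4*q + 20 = (q - 5)*(q^2 - 4) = (q - 5)*(q + 2)*(q - 2)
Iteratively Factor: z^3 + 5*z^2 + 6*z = (z + 2)*(z^2 + 3*z) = z*(z + 2)*(z + 3)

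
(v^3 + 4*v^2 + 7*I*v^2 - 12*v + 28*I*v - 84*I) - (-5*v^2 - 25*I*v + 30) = v^3 + 9*v^2 + 7*I*v^2 - 12*v + 53*I*v - 30 - 84*I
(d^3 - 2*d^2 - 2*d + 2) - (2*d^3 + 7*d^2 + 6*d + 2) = -d^3 - 9*d^2 - 8*d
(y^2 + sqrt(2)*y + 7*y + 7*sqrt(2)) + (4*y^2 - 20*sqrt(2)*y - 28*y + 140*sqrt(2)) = 5*y^2 - 19*sqrt(2)*y - 21*y + 147*sqrt(2)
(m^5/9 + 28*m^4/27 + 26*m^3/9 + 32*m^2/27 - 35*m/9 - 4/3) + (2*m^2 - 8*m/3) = m^5/9 + 28*m^4/27 + 26*m^3/9 + 86*m^2/27 - 59*m/9 - 4/3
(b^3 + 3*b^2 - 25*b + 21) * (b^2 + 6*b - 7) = b^5 + 9*b^4 - 14*b^3 - 150*b^2 + 301*b - 147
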